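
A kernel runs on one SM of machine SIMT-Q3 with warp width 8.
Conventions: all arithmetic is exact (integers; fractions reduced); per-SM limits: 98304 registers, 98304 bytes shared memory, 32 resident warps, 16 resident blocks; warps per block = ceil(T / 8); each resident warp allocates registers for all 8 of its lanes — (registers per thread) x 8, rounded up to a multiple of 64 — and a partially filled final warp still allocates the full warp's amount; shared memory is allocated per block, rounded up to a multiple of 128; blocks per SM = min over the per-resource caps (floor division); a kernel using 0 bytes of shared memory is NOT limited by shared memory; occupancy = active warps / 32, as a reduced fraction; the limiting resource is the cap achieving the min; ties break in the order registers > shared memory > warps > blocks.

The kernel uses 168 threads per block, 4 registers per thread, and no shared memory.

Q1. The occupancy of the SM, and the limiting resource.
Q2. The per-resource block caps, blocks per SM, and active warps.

Answer: occupancy 21/32, limited by warps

registers: 73 blocks
shared memory: no limit (kernel uses none)
warps: 1 block
blocks: 16 blocks

Answer: 1 block, 21 active warps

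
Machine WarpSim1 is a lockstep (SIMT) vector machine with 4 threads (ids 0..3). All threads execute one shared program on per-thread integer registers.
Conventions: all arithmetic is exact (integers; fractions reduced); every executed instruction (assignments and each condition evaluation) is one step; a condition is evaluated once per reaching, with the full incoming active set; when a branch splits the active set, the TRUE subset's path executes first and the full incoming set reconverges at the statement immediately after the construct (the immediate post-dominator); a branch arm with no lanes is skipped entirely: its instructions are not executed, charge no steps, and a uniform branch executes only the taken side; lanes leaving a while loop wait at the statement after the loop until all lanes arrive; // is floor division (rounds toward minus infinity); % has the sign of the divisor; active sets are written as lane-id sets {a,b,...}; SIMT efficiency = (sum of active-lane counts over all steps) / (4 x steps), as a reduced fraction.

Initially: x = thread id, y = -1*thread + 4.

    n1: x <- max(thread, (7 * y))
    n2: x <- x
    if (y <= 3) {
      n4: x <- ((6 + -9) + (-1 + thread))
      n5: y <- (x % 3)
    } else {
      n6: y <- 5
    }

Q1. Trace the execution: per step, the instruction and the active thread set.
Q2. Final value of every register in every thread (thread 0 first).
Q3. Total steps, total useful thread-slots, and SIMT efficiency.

step 0: x <- max(thread, (7 * y))    {0,1,2,3}
step 1: x <- x                       {0,1,2,3}
step 2: eval (y <= 3)                {0,1,2,3}
step 3: x <- ((6 + -9) + (-1 + thread)) {1,2,3}
step 4: y <- (x % 3)                 {1,2,3}
step 5: y <- 5                       {0}

Answer: 6 steps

x: 28,-3,-2,-1
y: 5,0,1,2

steps = 6; useful = 19; efficiency = 19/24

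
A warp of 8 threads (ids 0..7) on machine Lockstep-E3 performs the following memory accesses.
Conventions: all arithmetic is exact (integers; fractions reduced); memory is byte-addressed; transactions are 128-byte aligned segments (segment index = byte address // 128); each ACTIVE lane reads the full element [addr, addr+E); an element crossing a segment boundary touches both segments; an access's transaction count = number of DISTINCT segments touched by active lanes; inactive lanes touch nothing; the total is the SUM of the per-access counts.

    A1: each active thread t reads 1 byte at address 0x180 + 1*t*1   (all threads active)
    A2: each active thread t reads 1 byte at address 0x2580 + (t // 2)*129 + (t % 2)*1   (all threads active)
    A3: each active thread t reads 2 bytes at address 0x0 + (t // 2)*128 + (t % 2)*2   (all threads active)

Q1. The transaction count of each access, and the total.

A1: 1 transaction
A2: 4 transactions
A3: 4 transactions

Answer: 1,4,4; total 9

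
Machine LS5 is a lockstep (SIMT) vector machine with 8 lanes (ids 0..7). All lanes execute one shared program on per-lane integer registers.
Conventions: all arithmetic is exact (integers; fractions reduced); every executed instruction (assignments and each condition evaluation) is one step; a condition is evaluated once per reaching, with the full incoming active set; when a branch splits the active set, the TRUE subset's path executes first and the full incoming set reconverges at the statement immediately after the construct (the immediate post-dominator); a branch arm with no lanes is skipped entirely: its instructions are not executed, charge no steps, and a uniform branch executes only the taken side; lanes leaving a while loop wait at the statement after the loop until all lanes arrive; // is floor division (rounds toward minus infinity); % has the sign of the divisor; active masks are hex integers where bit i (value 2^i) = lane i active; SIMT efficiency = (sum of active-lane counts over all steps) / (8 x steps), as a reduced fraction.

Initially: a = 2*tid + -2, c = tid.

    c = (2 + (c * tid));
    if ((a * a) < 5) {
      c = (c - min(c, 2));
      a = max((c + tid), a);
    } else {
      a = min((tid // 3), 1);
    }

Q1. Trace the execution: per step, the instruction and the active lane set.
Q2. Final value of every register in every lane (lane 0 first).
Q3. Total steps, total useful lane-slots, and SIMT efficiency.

step 0: c <- (2 + (c * tid))         0xff
step 1: eval ((a * a) < 5)           0xff
step 2: c <- (c - min(c, 2))         0x07
step 3: a <- max((c + tid), a)       0x07
step 4: a <- min((tid // 3), 1)      0xf8

Answer: 5 steps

a: 0,2,6,1,1,1,1,1
c: 0,1,4,11,18,27,38,51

steps = 5; useful = 27; efficiency = 27/40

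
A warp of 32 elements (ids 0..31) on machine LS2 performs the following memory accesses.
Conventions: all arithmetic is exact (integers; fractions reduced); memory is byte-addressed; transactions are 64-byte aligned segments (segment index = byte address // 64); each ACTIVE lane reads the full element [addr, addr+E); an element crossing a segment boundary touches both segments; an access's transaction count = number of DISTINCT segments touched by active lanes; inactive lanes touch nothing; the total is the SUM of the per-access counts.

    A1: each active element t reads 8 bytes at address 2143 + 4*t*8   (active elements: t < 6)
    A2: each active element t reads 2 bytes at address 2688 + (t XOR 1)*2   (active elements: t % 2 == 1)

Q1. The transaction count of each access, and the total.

A1: 4 transactions
A2: 1 transaction

Answer: 4,1; total 5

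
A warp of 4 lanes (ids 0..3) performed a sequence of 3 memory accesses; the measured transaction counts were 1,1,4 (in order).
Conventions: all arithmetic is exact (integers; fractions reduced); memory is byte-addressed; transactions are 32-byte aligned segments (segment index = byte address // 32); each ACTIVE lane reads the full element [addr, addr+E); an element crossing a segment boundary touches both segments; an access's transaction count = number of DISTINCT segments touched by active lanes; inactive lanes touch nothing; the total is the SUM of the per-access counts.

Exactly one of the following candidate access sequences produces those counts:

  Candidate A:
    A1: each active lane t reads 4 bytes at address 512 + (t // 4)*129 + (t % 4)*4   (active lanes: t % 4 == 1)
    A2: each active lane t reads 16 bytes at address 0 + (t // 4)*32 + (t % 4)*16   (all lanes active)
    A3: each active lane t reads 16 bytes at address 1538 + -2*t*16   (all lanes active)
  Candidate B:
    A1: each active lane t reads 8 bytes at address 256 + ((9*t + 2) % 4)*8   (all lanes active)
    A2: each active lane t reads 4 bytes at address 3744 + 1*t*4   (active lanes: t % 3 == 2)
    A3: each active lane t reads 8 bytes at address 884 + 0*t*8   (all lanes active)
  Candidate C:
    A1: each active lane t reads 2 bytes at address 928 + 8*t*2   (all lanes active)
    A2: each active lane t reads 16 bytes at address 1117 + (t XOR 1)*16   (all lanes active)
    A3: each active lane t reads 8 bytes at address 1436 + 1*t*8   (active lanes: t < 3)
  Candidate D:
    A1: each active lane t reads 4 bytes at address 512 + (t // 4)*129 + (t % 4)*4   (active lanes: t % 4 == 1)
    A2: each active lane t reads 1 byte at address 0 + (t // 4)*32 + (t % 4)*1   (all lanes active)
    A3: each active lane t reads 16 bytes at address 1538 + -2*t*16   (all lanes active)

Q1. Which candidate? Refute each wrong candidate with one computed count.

A: A2 gives 2 transactions, not 1
B: A3 gives 1 transaction, not 4
C: A1 gives 2 transactions, not 1
D: all counts match (1,1,4)

Answer: D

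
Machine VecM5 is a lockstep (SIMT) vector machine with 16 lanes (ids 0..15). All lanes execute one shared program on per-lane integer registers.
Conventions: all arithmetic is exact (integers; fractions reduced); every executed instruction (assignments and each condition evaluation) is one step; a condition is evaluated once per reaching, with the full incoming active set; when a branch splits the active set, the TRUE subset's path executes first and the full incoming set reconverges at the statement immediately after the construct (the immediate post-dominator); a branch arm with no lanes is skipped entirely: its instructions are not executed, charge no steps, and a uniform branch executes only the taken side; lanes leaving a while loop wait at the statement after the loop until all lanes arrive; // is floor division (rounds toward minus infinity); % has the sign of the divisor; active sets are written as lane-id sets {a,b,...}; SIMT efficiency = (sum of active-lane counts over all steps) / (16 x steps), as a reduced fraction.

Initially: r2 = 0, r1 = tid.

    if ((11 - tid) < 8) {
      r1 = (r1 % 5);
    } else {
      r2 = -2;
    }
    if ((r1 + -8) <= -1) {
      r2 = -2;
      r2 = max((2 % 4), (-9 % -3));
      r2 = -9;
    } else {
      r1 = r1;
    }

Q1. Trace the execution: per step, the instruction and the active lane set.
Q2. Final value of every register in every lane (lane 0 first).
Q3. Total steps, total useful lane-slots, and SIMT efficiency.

step 0: eval ((11 - tid) < 8)        {0,1,2,3,4,5,6,7,8,9,10,11,12,13,14,15}
step 1: r1 <- (r1 % 5)               {4,5,6,7,8,9,10,11,12,13,14,15}
step 2: r2 <- -2                     {0,1,2,3}
step 3: eval ((r1 + -8) <= -1)       {0,1,2,3,4,5,6,7,8,9,10,11,12,13,14,15}
step 4: r2 <- -2                     {0,1,2,3,4,5,6,7,8,9,10,11,12,13,14,15}
step 5: r2 <- max((2 % 4), (-9 % -3)) {0,1,2,3,4,5,6,7,8,9,10,11,12,13,14,15}
step 6: r2 <- -9                     {0,1,2,3,4,5,6,7,8,9,10,11,12,13,14,15}

Answer: 7 steps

r2: -9,-9,-9,-9,-9,-9,-9,-9,-9,-9,-9,-9,-9,-9,-9,-9
r1: 0,1,2,3,4,0,1,2,3,4,0,1,2,3,4,0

steps = 7; useful = 96; efficiency = 96/112 = 6/7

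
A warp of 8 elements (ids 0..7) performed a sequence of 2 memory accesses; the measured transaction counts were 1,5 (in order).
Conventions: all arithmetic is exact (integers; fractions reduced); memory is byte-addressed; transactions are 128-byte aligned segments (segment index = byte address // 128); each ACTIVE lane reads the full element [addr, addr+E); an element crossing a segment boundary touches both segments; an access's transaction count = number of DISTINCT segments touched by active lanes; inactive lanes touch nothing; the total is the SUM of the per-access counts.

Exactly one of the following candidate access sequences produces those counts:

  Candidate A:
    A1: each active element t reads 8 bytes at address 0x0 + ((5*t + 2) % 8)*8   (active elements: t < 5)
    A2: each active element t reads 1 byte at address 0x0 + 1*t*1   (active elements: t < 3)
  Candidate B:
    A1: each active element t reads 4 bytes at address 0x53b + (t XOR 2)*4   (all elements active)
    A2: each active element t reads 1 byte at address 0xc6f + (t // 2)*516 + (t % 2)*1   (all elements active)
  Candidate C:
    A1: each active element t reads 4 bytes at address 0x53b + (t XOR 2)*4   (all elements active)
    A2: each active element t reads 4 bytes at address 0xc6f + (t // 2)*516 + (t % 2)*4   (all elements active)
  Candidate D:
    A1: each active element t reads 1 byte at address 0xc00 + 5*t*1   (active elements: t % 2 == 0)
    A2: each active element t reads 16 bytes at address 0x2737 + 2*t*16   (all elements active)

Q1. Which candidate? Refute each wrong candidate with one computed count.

A: A2 gives 1 transaction, not 5
B: A2 gives 4 transactions, not 5
D: A2 gives 3 transactions, not 5
C: all counts match (1,5)

Answer: C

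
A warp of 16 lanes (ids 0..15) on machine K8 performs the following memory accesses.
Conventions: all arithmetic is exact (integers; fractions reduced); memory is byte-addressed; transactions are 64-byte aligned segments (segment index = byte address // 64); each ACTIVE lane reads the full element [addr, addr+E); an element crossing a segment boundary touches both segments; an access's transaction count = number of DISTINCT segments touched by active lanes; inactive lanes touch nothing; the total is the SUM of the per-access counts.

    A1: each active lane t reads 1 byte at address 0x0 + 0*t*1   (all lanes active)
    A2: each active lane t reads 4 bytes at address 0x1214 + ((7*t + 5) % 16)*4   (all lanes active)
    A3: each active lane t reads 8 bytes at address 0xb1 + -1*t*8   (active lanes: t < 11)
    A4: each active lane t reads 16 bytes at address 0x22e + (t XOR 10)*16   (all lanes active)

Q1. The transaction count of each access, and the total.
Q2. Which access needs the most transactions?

A1: 1 transaction
A2: 2 transactions
A3: 2 transactions
A4: 5 transactions

Answer: 1,2,2,5; total 10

Answer: A4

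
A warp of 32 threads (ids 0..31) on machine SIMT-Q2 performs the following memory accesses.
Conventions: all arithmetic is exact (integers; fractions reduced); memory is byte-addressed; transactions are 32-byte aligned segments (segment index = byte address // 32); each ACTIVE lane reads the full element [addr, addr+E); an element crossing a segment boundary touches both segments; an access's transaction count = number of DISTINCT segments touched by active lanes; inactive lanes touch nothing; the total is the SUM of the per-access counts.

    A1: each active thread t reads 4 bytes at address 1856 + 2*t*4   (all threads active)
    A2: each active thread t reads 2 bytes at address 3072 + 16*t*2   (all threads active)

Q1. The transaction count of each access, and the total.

A1: 8 transactions
A2: 32 transactions

Answer: 8,32; total 40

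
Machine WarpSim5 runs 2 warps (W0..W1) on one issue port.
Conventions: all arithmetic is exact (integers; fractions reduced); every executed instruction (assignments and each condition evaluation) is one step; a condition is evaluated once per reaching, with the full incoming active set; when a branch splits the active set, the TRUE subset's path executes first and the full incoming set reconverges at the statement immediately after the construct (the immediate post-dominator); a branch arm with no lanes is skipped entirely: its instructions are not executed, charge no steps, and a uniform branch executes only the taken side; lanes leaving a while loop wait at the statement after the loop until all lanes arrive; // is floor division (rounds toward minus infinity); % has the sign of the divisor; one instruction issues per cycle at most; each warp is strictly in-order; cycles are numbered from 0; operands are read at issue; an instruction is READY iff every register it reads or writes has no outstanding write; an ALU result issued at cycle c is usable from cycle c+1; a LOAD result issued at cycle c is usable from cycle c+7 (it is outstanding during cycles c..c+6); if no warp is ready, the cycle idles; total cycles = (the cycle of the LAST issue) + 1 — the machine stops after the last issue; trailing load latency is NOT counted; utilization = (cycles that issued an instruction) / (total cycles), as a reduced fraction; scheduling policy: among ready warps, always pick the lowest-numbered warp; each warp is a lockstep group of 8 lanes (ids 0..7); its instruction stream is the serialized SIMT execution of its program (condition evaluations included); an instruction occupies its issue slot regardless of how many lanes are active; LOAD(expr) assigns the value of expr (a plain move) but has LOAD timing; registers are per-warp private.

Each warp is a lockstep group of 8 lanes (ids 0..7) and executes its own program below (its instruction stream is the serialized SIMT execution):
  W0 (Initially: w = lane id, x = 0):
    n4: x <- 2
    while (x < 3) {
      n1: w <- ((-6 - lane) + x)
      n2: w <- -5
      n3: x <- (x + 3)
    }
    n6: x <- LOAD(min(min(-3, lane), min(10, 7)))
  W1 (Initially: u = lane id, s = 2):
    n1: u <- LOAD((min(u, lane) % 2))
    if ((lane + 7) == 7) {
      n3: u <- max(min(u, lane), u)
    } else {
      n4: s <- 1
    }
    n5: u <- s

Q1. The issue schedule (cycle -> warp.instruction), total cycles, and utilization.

cycle 0: W0.I0
cycle 1: W0.I1
cycle 2: W0.I2
cycle 3: W0.I3
cycle 4: W0.I4
cycle 5: W0.I5
cycle 6: W0.I6
cycle 7: W1.I0
cycle 8: W1.I1
cycle 9: idle
cycle 10: idle
cycle 11: idle
cycle 12: idle
cycle 13: idle
cycle 14: W1.I2
cycle 15: W1.I3
cycle 16: W1.I4

Answer: 17 cycles, utilization 12/17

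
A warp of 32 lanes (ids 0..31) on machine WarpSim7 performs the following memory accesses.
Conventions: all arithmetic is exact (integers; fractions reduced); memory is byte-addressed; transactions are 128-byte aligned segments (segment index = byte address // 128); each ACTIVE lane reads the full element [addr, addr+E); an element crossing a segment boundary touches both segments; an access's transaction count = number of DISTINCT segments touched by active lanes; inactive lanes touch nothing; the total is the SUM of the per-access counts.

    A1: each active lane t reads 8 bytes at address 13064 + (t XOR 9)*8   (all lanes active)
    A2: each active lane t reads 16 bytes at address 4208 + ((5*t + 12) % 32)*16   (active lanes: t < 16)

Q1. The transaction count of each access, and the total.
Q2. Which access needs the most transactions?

A1: 3 transactions
A2: 5 transactions

Answer: 3,5; total 8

Answer: A2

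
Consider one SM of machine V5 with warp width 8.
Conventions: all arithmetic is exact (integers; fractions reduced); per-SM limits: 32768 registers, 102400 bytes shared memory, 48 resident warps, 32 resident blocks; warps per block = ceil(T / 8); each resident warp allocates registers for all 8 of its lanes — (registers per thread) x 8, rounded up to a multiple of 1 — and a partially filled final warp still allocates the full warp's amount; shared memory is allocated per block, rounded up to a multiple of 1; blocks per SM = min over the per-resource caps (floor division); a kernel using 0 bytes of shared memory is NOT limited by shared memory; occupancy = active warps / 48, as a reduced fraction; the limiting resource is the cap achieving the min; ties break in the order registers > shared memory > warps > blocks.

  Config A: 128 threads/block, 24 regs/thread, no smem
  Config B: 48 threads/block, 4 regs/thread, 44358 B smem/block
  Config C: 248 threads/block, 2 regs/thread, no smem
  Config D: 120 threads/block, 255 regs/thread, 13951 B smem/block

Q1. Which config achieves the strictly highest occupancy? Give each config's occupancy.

occupancies: A 1, B 1/4, C 31/48, D 5/16

Answer: A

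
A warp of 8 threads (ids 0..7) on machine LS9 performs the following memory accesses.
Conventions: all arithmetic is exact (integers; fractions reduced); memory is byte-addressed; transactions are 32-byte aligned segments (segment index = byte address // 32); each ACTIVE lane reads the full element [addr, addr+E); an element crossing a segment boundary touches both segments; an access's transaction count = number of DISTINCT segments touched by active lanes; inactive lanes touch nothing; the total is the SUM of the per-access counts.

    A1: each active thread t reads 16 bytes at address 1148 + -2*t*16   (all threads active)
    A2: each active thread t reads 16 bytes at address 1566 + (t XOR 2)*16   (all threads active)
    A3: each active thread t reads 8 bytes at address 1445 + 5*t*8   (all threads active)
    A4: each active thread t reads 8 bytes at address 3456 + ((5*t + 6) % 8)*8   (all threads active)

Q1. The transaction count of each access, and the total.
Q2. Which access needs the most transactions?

A1: 9 transactions
A2: 5 transactions
A3: 10 transactions
A4: 2 transactions

Answer: 9,5,10,2; total 26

Answer: A3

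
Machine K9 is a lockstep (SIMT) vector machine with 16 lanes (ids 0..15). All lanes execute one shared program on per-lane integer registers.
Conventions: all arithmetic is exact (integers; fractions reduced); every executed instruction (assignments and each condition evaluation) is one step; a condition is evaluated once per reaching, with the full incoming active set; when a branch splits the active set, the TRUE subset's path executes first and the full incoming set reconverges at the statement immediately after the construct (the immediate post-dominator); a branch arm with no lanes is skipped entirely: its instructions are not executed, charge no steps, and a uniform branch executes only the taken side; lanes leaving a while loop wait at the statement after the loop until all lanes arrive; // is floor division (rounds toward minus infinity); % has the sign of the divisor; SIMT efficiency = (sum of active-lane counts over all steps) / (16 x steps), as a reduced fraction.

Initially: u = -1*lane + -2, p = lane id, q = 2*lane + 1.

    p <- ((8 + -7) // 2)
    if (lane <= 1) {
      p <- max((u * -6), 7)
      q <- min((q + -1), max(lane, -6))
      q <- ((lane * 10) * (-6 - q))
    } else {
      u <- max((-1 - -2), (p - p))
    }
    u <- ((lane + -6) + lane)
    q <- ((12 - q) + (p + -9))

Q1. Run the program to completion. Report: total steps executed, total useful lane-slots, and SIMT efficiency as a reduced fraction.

Answer: 8 steps, 84 useful, 21/32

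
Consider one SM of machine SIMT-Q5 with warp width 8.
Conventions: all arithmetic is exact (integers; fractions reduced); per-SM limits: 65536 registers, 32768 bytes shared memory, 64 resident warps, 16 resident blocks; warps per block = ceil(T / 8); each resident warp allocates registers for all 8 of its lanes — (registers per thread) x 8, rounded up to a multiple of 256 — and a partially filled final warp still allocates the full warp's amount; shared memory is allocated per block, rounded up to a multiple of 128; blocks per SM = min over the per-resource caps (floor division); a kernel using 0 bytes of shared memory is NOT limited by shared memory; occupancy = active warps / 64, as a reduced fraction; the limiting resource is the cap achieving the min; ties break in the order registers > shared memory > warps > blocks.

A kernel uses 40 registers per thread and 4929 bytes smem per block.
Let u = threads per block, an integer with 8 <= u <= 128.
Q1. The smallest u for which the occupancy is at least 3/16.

Answer: u = 9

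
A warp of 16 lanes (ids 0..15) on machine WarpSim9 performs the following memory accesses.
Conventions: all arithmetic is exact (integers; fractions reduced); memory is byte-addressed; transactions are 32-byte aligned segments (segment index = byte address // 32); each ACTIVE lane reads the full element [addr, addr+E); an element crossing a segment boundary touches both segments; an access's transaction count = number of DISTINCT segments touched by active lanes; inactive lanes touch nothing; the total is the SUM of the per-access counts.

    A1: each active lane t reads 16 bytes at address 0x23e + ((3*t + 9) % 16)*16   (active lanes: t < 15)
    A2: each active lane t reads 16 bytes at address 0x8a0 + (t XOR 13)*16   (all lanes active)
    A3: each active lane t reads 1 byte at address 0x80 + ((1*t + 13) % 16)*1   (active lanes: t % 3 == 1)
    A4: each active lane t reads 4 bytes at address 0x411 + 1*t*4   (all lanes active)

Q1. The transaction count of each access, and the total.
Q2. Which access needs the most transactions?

A1: 9 transactions
A2: 8 transactions
A3: 1 transaction
A4: 3 transactions

Answer: 9,8,1,3; total 21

Answer: A1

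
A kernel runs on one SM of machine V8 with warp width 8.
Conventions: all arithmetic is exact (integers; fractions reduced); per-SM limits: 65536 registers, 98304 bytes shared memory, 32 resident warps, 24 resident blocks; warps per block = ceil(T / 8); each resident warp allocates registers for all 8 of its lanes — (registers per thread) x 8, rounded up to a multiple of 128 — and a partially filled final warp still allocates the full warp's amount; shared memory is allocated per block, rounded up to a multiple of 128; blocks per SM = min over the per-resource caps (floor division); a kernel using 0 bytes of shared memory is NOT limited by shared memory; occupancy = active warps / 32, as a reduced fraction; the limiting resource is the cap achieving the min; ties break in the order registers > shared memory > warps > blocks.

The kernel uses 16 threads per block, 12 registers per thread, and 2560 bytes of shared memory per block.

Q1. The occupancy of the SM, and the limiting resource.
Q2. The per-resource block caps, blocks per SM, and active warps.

Answer: occupancy 1, limited by warps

registers: 256 blocks
shared memory: 38 blocks
warps: 16 blocks
blocks: 24 blocks

Answer: 16 blocks, 32 active warps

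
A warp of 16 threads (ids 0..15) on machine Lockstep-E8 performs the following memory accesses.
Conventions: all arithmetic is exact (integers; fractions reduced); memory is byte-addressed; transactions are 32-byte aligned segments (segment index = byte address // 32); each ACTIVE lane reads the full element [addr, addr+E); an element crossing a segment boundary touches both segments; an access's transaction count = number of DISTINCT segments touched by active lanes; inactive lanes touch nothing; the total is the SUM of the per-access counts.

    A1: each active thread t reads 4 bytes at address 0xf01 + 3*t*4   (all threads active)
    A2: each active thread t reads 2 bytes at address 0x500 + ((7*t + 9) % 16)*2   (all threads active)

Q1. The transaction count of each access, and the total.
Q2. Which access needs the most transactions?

A1: 6 transactions
A2: 1 transaction

Answer: 6,1; total 7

Answer: A1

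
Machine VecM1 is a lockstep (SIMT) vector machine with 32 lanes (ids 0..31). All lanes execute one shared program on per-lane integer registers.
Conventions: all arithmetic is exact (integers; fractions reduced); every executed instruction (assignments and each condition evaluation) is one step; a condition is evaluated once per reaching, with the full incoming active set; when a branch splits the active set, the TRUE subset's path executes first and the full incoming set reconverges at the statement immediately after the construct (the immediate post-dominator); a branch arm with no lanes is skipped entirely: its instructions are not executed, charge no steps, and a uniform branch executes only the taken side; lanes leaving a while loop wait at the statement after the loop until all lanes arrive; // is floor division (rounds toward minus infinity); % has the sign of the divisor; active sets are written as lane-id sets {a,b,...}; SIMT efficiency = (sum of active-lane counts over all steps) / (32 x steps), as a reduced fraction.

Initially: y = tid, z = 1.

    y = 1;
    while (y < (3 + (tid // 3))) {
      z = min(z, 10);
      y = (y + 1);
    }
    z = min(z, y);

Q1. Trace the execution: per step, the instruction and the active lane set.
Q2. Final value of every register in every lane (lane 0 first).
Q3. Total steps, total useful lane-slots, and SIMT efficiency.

step 0: y <- 1                       {0,1,2,3,4,5,6,7,8,9,10,11,12,13,14,15,16,17,18,19,20,21,22,23,24,25,26,27,28,29,30,31}
step 1: eval (y < (3 + (tid // 3)))  {0,1,2,3,4,5,6,7,8,9,10,11,12,13,14,15,16,17,18,19,20,21,22,23,24,25,26,27,28,29,30,31}
step 2: z <- min(z, 10)              {0,1,2,3,4,5,6,7,8,9,10,11,12,13,14,15,16,17,18,19,20,21,22,23,24,25,26,27,28,29,30,31}
step 3: y <- (y + 1)                 {0,1,2,3,4,5,6,7,8,9,10,11,12,13,14,15,16,17,18,19,20,21,22,23,24,25,26,27,28,29,30,31}
step 4: eval (y < (3 + (tid // 3)))  {0,1,2,3,4,5,6,7,8,9,10,11,12,13,14,15,16,17,18,19,20,21,22,23,24,25,26,27,28,29,30,31}
step 5: z <- min(z, 10)              {0,1,2,3,4,5,6,7,8,9,10,11,12,13,14,15,16,17,18,19,20,21,22,23,24,25,26,27,28,29,30,31}
step 6: y <- (y + 1)                 {0,1,2,3,4,5,6,7,8,9,10,11,12,13,14,15,16,17,18,19,20,21,22,23,24,25,26,27,28,29,30,31}
step 7: eval (y < (3 + (tid // 3)))  {0,1,2,3,4,5,6,7,8,9,10,11,12,13,14,15,16,17,18,19,20,21,22,23,24,25,26,27,28,29,30,31}
step 8: z <- min(z, 10)              {3,4,5,6,7,8,9,10,11,12,13,14,15,16,17,18,19,20,21,22,23,24,25,26,27,28,29,30,31}
step 9: y <- (y + 1)                 {3,4,5,6,7,8,9,10,11,12,13,14,15,16,17,18,19,20,21,22,23,24,25,26,27,28,29,30,31}
step 10: eval (y < (3 + (tid // 3)))  {3,4,5,6,7,8,9,10,11,12,13,14,15,16,17,18,19,20,21,22,23,24,25,26,27,28,29,30,31}
step 11: z <- min(z, 10)              {6,7,8,9,10,11,12,13,14,15,16,17,18,19,20,21,22,23,24,25,26,27,28,29,30,31}
step 12: y <- (y + 1)                 {6,7,8,9,10,11,12,13,14,15,16,17,18,19,20,21,22,23,24,25,26,27,28,29,30,31}
step 13: eval (y < (3 + (tid // 3)))  {6,7,8,9,10,11,12,13,14,15,16,17,18,19,20,21,22,23,24,25,26,27,28,29,30,31}
step 14: z <- min(z, 10)              {9,10,11,12,13,14,15,16,17,18,19,20,21,22,23,24,25,26,27,28,29,30,31}
step 15: y <- (y + 1)                 {9,10,11,12,13,14,15,16,17,18,19,20,21,22,23,24,25,26,27,28,29,30,31}
step 16: eval (y < (3 + (tid // 3)))  {9,10,11,12,13,14,15,16,17,18,19,20,21,22,23,24,25,26,27,28,29,30,31}
step 17: z <- min(z, 10)              {12,13,14,15,16,17,18,19,20,21,22,23,24,25,26,27,28,29,30,31}
step 18: y <- (y + 1)                 {12,13,14,15,16,17,18,19,20,21,22,23,24,25,26,27,28,29,30,31}
step 19: eval (y < (3 + (tid // 3)))  {12,13,14,15,16,17,18,19,20,21,22,23,24,25,26,27,28,29,30,31}
step 20: z <- min(z, 10)              {15,16,17,18,19,20,21,22,23,24,25,26,27,28,29,30,31}
step 21: y <- (y + 1)                 {15,16,17,18,19,20,21,22,23,24,25,26,27,28,29,30,31}
step 22: eval (y < (3 + (tid // 3)))  {15,16,17,18,19,20,21,22,23,24,25,26,27,28,29,30,31}
step 23: z <- min(z, 10)              {18,19,20,21,22,23,24,25,26,27,28,29,30,31}
step 24: y <- (y + 1)                 {18,19,20,21,22,23,24,25,26,27,28,29,30,31}
step 25: eval (y < (3 + (tid // 3)))  {18,19,20,21,22,23,24,25,26,27,28,29,30,31}
step 26: z <- min(z, 10)              {21,22,23,24,25,26,27,28,29,30,31}
step 27: y <- (y + 1)                 {21,22,23,24,25,26,27,28,29,30,31}
step 28: eval (y < (3 + (tid // 3)))  {21,22,23,24,25,26,27,28,29,30,31}
step 29: z <- min(z, 10)              {24,25,26,27,28,29,30,31}
step 30: y <- (y + 1)                 {24,25,26,27,28,29,30,31}
step 31: eval (y < (3 + (tid // 3)))  {24,25,26,27,28,29,30,31}
step 32: z <- min(z, 10)              {27,28,29,30,31}
step 33: y <- (y + 1)                 {27,28,29,30,31}
step 34: eval (y < (3 + (tid // 3)))  {27,28,29,30,31}
step 35: z <- min(z, 10)              {30,31}
step 36: y <- (y + 1)                 {30,31}
step 37: eval (y < (3 + (tid // 3)))  {30,31}
step 38: z <- min(z, y)               {0,1,2,3,4,5,6,7,8,9,10,11,12,13,14,15,16,17,18,19,20,21,22,23,24,25,26,27,28,29,30,31}

Answer: 39 steps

y: 3,3,3,4,4,4,5,5,5,6,6,6,7,7,7,8,8,8,9,9,9,10,10,10,11,11,11,12,12,12,13,13
z: 1,1,1,1,1,1,1,1,1,1,1,1,1,1,1,1,1,1,1,1,1,1,1,1,1,1,1,1,1,1,1,1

steps = 39; useful = 753; efficiency = 753/1248 = 251/416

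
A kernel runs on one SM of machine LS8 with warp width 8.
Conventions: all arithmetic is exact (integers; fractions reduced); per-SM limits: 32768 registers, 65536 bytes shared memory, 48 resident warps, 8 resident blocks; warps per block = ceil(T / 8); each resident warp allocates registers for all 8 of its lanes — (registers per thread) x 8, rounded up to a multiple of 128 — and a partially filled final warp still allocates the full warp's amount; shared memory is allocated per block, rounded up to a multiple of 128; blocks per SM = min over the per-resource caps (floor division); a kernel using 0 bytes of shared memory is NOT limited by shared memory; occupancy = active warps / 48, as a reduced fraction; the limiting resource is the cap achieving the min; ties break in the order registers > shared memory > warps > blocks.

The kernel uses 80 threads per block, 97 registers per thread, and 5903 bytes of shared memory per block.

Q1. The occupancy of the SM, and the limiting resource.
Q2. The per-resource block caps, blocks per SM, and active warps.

Answer: occupancy 5/8, limited by registers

registers: 3 blocks
shared memory: 10 blocks
warps: 4 blocks
blocks: 8 blocks

Answer: 3 blocks, 30 active warps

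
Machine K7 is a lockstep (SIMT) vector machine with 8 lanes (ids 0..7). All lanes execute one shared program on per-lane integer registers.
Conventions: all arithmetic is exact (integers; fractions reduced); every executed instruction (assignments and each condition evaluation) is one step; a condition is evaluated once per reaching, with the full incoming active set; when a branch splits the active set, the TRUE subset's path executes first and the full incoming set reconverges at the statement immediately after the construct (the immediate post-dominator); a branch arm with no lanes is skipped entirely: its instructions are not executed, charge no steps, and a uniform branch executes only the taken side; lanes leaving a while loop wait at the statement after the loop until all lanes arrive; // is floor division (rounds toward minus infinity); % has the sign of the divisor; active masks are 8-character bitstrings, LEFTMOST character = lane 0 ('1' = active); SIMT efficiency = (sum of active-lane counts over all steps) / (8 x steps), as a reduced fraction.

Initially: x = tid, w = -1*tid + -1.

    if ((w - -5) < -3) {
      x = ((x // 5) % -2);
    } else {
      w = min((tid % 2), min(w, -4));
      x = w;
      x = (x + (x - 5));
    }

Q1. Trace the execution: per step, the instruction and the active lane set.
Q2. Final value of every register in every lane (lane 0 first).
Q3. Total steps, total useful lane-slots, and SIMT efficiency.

step 0: eval ((w - -5) < -3)         11111111
step 1: w <- min((tid % 2), min(w, -4)) 11111111
step 2: x <- w                       11111111
step 3: x <- (x + (x - 5))           11111111

Answer: 4 steps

x: -13,-13,-13,-13,-15,-17,-19,-21
w: -4,-4,-4,-4,-5,-6,-7,-8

steps = 4; useful = 32; efficiency = 32/32 = 1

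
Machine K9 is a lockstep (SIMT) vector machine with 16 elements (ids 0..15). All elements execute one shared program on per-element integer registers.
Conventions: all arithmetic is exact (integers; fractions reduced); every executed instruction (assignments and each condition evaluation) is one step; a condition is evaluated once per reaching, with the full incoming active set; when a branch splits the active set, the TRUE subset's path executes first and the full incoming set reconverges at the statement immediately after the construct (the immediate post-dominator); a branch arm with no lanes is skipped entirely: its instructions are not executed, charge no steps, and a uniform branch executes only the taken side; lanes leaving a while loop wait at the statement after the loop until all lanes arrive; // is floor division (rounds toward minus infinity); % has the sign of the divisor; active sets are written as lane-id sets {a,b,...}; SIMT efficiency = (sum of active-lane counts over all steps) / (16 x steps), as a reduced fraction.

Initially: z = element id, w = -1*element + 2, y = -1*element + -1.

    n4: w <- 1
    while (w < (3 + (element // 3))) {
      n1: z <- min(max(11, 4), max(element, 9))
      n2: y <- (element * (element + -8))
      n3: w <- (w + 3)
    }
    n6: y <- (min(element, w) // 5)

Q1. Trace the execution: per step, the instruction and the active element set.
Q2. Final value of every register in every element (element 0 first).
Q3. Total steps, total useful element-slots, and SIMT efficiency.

step 0: w <- 1                       {0,1,2,3,4,5,6,7,8,9,10,11,12,13,14,15}
step 1: eval (w < (3 + (element // 3))) {0,1,2,3,4,5,6,7,8,9,10,11,12,13,14,15}
step 2: z <- min(max(11, 4), max(element, 9)) {0,1,2,3,4,5,6,7,8,9,10,11,12,13,14,15}
step 3: y <- (element * (element + -8)) {0,1,2,3,4,5,6,7,8,9,10,11,12,13,14,15}
step 4: w <- (w + 3)                 {0,1,2,3,4,5,6,7,8,9,10,11,12,13,14,15}
step 5: eval (w < (3 + (element // 3))) {0,1,2,3,4,5,6,7,8,9,10,11,12,13,14,15}
step 6: z <- min(max(11, 4), max(element, 9)) {6,7,8,9,10,11,12,13,14,15}
step 7: y <- (element * (element + -8)) {6,7,8,9,10,11,12,13,14,15}
step 8: w <- (w + 3)                 {6,7,8,9,10,11,12,13,14,15}
step 9: eval (w < (3 + (element // 3))) {6,7,8,9,10,11,12,13,14,15}
step 10: z <- min(max(11, 4), max(element, 9)) {15}
step 11: y <- (element * (element + -8)) {15}
step 12: w <- (w + 3)                 {15}
step 13: eval (w < (3 + (element // 3))) {15}
step 14: y <- (min(element, w) // 5)  {0,1,2,3,4,5,6,7,8,9,10,11,12,13,14,15}

Answer: 15 steps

z: 9,9,9,9,9,9,9,9,9,9,10,11,11,11,11,11
w: 4,4,4,4,4,4,7,7,7,7,7,7,7,7,7,10
y: 0,0,0,0,0,0,1,1,1,1,1,1,1,1,1,2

steps = 15; useful = 156; efficiency = 156/240 = 13/20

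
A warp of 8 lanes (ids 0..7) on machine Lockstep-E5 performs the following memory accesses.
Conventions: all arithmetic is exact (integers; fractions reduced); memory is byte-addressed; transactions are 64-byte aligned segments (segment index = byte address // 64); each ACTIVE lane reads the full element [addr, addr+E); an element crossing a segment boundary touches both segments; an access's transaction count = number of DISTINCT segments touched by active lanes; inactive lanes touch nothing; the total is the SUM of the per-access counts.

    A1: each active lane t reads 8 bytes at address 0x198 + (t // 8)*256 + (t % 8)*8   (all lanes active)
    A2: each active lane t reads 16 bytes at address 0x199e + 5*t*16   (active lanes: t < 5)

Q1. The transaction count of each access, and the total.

A1: 2 transactions
A2: 6 transactions

Answer: 2,6; total 8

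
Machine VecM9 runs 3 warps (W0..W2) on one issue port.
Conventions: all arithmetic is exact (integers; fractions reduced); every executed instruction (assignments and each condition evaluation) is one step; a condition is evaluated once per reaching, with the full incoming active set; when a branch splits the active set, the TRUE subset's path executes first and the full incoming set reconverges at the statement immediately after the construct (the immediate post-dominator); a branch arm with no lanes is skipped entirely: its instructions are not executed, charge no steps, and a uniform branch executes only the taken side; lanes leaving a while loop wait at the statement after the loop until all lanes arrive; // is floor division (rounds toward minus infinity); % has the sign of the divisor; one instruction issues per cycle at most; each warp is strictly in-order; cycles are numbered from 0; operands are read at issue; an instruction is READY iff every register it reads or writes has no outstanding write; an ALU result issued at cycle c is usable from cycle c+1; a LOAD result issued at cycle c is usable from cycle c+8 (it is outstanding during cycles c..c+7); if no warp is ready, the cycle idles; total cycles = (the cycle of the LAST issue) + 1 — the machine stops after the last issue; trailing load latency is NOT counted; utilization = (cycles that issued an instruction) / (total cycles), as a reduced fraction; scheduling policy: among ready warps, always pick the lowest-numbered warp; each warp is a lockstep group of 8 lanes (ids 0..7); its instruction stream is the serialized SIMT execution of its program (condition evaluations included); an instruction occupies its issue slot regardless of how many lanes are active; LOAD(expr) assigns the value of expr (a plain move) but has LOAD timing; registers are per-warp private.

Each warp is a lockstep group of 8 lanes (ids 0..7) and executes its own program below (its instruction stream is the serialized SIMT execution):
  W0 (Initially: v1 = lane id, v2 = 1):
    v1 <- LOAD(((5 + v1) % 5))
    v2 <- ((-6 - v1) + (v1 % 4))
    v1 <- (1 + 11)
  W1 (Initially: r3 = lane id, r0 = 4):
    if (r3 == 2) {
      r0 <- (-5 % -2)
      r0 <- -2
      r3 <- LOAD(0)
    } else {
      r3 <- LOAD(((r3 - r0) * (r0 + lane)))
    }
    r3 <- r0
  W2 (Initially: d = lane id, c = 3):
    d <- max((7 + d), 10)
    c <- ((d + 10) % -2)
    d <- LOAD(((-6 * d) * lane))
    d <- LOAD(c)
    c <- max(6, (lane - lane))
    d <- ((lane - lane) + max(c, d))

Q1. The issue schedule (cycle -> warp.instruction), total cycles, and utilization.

cycle 0: W0.I0
cycle 1: W1.I0
cycle 2: W1.I1
cycle 3: W1.I2
cycle 4: W1.I3
cycle 5: W2.I0
cycle 6: W2.I1
cycle 7: W2.I2
cycle 8: W0.I1
cycle 9: W0.I2
cycle 10: idle
cycle 11: idle
cycle 12: W1.I4
cycle 13: idle
cycle 14: idle
cycle 15: W2.I3
cycle 16: W2.I4
cycle 17: idle
cycle 18: idle
cycle 19: idle
cycle 20: W1.I5
cycle 21: idle
cycle 22: idle
cycle 23: W2.I5

Answer: 24 cycles, utilization 5/8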